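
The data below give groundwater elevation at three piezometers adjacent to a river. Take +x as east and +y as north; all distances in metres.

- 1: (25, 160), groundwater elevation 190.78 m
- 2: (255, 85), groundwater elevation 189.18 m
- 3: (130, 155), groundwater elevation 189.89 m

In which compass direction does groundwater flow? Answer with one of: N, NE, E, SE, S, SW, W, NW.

Taking 1 as reference: 2−1 = (230, -75, -1.60); 3−1 = (105, -5, -0.89).
Solve a·Δx + b·Δy = Δh: det = 230·(-5) − 105·(-75) = 6725.
∂h/∂x = [(-1.60)·(-5) − (-0.89)·(-75)] / 6725 = -0.008736
∂h/∂y = [230·(-0.89) − 105·(-1.60)] / 6725 = -0.005457
Flow = −∇h = (+0.008736 east, +0.005457 north), which points northeast.

NE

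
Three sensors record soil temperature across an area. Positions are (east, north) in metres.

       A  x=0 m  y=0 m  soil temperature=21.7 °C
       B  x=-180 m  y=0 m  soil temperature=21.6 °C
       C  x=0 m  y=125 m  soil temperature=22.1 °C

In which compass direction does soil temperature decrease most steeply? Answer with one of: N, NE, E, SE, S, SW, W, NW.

S

∂T/∂x = (21.6 − 21.7) / (-180 − 0) = +0.0005556
∂T/∂y = (22.1 − 21.7) / (125 − 0) = +0.003200
Steepest decrease is along −∇f = (-0.0005556 E, -0.003200 N) → south.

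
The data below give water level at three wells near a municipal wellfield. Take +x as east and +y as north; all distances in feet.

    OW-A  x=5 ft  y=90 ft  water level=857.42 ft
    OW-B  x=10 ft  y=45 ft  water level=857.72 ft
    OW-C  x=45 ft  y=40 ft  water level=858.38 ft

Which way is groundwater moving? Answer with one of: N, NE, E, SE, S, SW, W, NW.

W

Differences from OW-A: to OW-B (Δx, Δy, Δh) = (5, -45, +0.30); to OW-C = (40, -50, +0.96).
Determinant of the coordinate differences = 5·(-50) − 40·(-45) = 1550.
∂h/∂x = [(+0.30)·(-50) − (+0.96)·(-45)] / 1550 = +0.01819
∂h/∂y = [5·(+0.96) − 40·(+0.30)] / 1550 = -0.004645
Flow = −∇h = (-0.01819 east, +0.004645 north), which points west.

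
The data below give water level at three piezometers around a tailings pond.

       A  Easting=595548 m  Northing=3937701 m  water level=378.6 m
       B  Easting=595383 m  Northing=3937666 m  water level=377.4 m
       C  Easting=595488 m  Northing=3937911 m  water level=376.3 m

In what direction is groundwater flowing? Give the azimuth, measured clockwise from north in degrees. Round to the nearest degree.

Taking A as reference: B−A = (-165, -35, -1.2); C−A = (-60, 210, -2.3).
Determinant of the coordinate differences = (-165)·210 − (-60)·(-35) = -36750.
∂h/∂x = [(-1.2)·210 − (-2.3)·(-35)] / -36750 = +0.009048
∂h/∂y = [(-165)·(-2.3) − (-60)·(-1.2)] / -36750 = -0.008367
Flow direction (−∇h) has components (-0.009048 E, +0.008367 N).
Azimuth = atan2(E, N) = atan2(-0.009048, +0.008367) = 312.8° ≈ 313°.

313°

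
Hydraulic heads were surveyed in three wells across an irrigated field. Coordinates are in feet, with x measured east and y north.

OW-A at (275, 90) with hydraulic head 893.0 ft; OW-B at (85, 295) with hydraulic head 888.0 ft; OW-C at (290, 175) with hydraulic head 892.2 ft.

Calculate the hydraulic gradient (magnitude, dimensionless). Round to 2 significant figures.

0.018

With h = a·x + b·y + c and OW-A as origin, the differences give:
  (-190)·a + 205·b = -5.0
  15·a + 85·b = -0.8
Eliminate b (×85 and ×205, subtract): -19225·a = -261.00 → a = ∂h/∂x = +0.01358
Back-substitute: b = ∂h/∂y = -0.01181.
|∇h| = √(0.01358² + -0.01181²) = 0.018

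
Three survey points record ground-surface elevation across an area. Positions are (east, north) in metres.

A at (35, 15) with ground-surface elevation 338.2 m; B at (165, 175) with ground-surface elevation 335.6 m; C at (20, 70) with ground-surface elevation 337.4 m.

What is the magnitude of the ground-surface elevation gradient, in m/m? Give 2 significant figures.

With z = a·x + b·y + c and A as origin, the differences give:
  130·a + 160·b = -2.6
  (-15)·a + 55·b = -0.8
Eliminate b (×55 and ×160, subtract): 9550·a = -15.00 → a = ∂z/∂x = -0.001571
Back-substitute: b = ∂z/∂y = -0.01497.
|∇f| = √(-0.001571² + -0.01497²) = 0.01505 m/m

0.015 m/m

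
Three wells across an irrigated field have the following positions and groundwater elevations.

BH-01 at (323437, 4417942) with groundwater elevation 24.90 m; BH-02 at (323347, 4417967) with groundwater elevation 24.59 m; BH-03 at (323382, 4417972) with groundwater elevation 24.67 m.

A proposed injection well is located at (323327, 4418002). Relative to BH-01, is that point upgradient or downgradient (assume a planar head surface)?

Three-point gradient (reference BH-01): Δ to BH-02 = (-90, 25, -0.31), Δ to BH-03 = (-55, 30, -0.23).
∂h/∂x = +0.002679, ∂h/∂y = -0.002755 (det = -1325).
Head at (323327, 4418002) = 24.90 + (+0.002679)·(-110) + (-0.002755)·(60) = 24.44 m.
That is lower than the 24.90 m at BH-01, so the point is downgradient.

downgradient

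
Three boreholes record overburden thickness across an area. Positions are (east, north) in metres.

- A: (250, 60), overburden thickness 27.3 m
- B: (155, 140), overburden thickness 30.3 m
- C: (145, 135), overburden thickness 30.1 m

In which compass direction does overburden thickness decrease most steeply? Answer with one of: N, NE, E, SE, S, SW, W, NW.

S

Three-point gradient (reference A): Δ to B = (-95, 80, +3.0), Δ to C = (-105, 75, +2.8).
∂d/∂x = +0.0007843, ∂d/∂y = +0.03843 (det = 1275).
Steepest decrease is along −∇f = (-0.0007843 E, -0.03843 N) → south.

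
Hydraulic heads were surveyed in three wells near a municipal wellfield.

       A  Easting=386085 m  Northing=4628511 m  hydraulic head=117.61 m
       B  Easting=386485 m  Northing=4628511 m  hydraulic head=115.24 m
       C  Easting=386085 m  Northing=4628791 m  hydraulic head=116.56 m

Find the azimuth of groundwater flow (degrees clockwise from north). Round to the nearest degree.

∂h/∂x = (115.24 − 117.61) / (386485 − 386085) = -0.005925
∂h/∂y = (116.56 − 117.61) / (4628791 − 4628511) = -0.003750
Flow direction (−∇h) has components (+0.005925 E, +0.003750 N).
Azimuth = atan2(E, N) = atan2(+0.005925, +0.003750) = 57.7° ≈ 058°.

058°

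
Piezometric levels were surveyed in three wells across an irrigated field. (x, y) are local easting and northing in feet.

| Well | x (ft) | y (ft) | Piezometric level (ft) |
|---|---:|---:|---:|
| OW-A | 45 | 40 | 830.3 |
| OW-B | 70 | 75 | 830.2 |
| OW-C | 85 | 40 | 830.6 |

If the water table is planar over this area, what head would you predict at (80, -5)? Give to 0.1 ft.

830.9 ft

Three-point gradient (reference OW-A): Δ to OW-B = (25, 35, -0.1), Δ to OW-C = (40, 0, +0.3).
∂h/∂x = +0.007500, ∂h/∂y = -0.008214 (det = -1400).
h(80, -5) = 830.3 + (+0.007500)·(35) + (-0.008214)·(-45) = 830.3 +0.263 +0.370 = 830.932 ft.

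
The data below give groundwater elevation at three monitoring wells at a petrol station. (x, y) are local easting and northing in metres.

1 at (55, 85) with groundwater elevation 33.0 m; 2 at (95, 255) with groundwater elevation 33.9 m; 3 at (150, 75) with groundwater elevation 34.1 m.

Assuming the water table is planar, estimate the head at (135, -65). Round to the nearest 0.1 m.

33.6 m

Differences from 1: to 2 (Δx, Δy, Δh) = (40, 170, +0.9); to 3 = (95, -10, +1.1).
Solve a·Δx + b·Δy = Δh: det = 40·(-10) − 95·170 = -16550.
∂h/∂x = [(+0.9)·(-10) − (+1.1)·170] / -16550 = +0.01184
∂h/∂y = [40·(+1.1) − 95·(+0.9)] / -16550 = +0.002508
h(135, -65) = 33.0 + (+0.01184)·(80) + (+0.002508)·(-150) = 33.0 +0.947 -0.376 = 33.571 m.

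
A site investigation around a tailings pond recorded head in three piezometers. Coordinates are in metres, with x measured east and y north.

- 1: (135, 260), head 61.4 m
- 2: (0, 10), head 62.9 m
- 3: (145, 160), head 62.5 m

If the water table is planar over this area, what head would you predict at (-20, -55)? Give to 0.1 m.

63.4 m

Differences from 1: to 2 (Δx, Δy, Δh) = (-135, -250, +1.5); to 3 = (10, -100, +1.1).
Solve a·Δx + b·Δy = Δh: det = (-135)·(-100) − 10·(-250) = 16000.
∂h/∂x = [(+1.5)·(-100) − (+1.1)·(-250)] / 16000 = +0.007813
∂h/∂y = [(-135)·(+1.1) − 10·(+1.5)] / 16000 = -0.01022
h(-20, -55) = 61.4 + (+0.007813)·(-155) + (-0.01022)·(-315) = 61.4 -1.211 +3.219 = 63.408 m.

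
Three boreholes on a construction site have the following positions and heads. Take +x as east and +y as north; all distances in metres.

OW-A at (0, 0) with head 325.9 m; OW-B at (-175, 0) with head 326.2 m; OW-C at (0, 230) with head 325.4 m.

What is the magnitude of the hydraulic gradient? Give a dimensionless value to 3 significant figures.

0.00277

∂h/∂x = (326.2 − 325.9) / (-175 − 0) = -0.001714
∂h/∂y = (325.4 − 325.9) / (230 − 0) = -0.002174
|∇h| = √(-0.001714² + -0.002174²) = 0.002768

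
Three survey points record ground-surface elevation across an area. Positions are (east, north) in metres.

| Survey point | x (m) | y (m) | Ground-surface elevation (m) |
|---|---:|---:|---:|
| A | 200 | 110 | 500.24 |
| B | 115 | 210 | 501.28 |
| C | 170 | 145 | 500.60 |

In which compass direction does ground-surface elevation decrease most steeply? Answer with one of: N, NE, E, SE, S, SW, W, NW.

SW

Differences from A: to B (Δx, Δy, Δh) = (-85, 100, +1.04); to C = (-30, 35, +0.36).
Solve a·Δx + b·Δy = Δz: det = (-85)·35 − (-30)·100 = 25.
∂z/∂x = [(+1.04)·35 − (+0.36)·100] / 25 = +0.01600
∂z/∂y = [(-85)·(+0.36) − (-30)·(+1.04)] / 25 = +0.02400
Steepest decrease is along −∇f = (-0.01600 E, -0.02400 N) → southwest.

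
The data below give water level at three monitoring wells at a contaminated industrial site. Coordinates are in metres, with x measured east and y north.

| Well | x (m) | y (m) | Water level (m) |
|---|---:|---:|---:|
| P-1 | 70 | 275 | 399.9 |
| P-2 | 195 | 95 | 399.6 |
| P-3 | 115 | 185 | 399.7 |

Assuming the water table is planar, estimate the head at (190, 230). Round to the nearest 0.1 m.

400.1 m

Three-point gradient (reference P-1): Δ to P-2 = (125, -180, -0.3), Δ to P-3 = (45, -90, -0.2).
∂h/∂x = +0.002857, ∂h/∂y = +0.003651 (det = -3150).
h(190, 230) = 399.9 + (+0.002857)·(120) + (+0.003651)·(-45) = 399.9 +0.343 -0.164 = 400.079 m.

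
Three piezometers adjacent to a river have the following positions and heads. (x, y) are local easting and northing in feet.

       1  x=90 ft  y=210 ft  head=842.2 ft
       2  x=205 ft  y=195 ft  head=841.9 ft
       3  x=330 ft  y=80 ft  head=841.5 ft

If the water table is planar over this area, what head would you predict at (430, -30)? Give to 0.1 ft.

With h = a·x + b·y + c and 1 as origin, the differences give:
  115·a + (-15)·b = -0.3
  240·a + (-130)·b = -0.7
Eliminate b (×(-130) and ×(-15), subtract): -11350·a = 28.50 → a = ∂h/∂x = -0.002511
Back-substitute: b = ∂h/∂y = +0.0007489.
h(430, -30) = 842.2 + (-0.002511)·(340) + (+0.0007489)·(-240) = 842.2 -0.854 -0.180 = 841.167 ft.

841.2 ft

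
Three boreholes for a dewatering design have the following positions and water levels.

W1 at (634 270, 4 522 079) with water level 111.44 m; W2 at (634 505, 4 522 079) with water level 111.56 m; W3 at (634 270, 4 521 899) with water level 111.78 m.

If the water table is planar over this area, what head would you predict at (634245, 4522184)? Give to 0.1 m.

∂h/∂x = (111.56 − 111.44) / (634505 − 634270) = +0.0005106
∂h/∂y = (111.78 − 111.44) / (4521899 − 4522079) = -0.001889
h(634245, 4522184) = 111.44 + (+0.0005106)·(-25) + (-0.001889)·(105) = 111.44 -0.013 -0.198 = 111.229 m.

111.2 m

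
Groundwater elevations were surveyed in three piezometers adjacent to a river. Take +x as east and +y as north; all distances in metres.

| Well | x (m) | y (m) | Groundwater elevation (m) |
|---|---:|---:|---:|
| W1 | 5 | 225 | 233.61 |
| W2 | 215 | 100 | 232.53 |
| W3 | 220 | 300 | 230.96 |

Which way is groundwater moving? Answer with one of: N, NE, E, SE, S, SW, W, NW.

With h = a·x + b·y + c and W1 as origin, the differences give:
  210·a + (-125)·b = -1.08
  215·a + 75·b = -2.65
Eliminate b (×75 and ×(-125), subtract): 42625·a = -412.250 → a = ∂h/∂x = -0.009672
Back-substitute: b = ∂h/∂y = -0.007608.
Flow = −∇h = (+0.009672 east, +0.007608 north), which points northeast.

NE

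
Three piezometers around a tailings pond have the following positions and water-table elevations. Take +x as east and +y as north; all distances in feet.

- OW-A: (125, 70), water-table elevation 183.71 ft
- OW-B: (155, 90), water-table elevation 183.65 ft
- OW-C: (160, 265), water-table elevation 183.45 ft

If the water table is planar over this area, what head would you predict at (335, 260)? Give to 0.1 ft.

183.2 ft

Differences from OW-A: to OW-B (Δx, Δy, Δh) = (30, 20, -0.06); to OW-C = (35, 195, -0.26).
Solve a·Δx + b·Δy = Δh: det = 30·195 − 35·20 = 5150.
∂h/∂x = [(-0.06)·195 − (-0.26)·20] / 5150 = -0.001262
∂h/∂y = [30·(-0.26) − 35·(-0.06)] / 5150 = -0.001107
h(335, 260) = 183.71 + (-0.001262)·(210) + (-0.001107)·(190) = 183.71 -0.265 -0.210 = 183.235 ft.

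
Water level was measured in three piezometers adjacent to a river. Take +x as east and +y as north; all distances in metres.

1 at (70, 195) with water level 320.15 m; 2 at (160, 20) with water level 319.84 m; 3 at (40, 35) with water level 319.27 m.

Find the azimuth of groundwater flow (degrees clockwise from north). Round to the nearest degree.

230°

With h = a·x + b·y + c and 1 as origin, the differences give:
  90·a + (-175)·b = -0.31
  (-30)·a + (-160)·b = -0.88
Eliminate b (×(-160) and ×(-175), subtract): -19650·a = -104.400 → a = ∂h/∂x = +0.005313
Back-substitute: b = ∂h/∂y = +0.004504.
Flow direction (−∇h) has components (-0.005313 E, -0.004504 N).
Azimuth = atan2(E, N) = atan2(-0.005313, -0.004504) = 229.7° ≈ 230°.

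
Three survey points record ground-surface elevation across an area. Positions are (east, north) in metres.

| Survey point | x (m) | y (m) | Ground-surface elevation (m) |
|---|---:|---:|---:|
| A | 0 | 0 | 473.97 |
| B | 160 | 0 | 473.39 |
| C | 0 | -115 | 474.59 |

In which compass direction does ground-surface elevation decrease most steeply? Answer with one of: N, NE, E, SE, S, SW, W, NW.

∂z/∂x = (473.39 − 473.97) / (160 − 0) = -0.003625
∂z/∂y = (474.59 − 473.97) / (-115 − 0) = -0.005391
Steepest decrease is along −∇f = (+0.003625 E, +0.005391 N) → northeast.

NE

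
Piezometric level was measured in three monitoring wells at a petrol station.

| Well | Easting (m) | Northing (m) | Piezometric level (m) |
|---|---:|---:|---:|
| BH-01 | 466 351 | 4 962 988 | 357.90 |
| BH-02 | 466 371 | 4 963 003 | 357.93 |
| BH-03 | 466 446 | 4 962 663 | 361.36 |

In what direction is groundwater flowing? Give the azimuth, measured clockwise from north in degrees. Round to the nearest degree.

Taking BH-01 as reference: BH-02−BH-01 = (20, 15, +0.03); BH-03−BH-01 = (95, -325, +3.46).
Determinant of the coordinate differences = 20·(-325) − 95·15 = -7925.
∂h/∂x = [(+0.03)·(-325) − (+3.46)·15] / -7925 = +0.007779
∂h/∂y = [20·(+3.46) − 95·(+0.03)] / -7925 = -0.008372
Flow direction (−∇h) has components (-0.007779 E, +0.008372 N).
Azimuth = atan2(E, N) = atan2(-0.007779, +0.008372) = 317.1° ≈ 317°.

317°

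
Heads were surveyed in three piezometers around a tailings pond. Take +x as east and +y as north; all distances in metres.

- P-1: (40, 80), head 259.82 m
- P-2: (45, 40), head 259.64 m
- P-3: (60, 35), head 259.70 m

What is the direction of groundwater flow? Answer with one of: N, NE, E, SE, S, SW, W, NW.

SW

Three-point gradient (reference P-1): Δ to P-2 = (5, -40, -0.18), Δ to P-3 = (20, -45, -0.12).
∂h/∂x = +0.005739, ∂h/∂y = +0.005217 (det = 575).
Flow = −∇h = (-0.005739 east, -0.005217 north), which points southwest.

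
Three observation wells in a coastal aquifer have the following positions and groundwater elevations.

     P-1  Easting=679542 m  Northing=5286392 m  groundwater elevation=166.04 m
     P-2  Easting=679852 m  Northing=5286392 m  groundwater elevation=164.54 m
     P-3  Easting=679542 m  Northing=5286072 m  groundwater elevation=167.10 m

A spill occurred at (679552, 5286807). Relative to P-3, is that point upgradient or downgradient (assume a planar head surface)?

downgradient

∂h/∂x = (164.54 − 166.04) / (679852 − 679542) = -0.004839
∂h/∂y = (167.10 − 166.04) / (5286072 − 5286392) = -0.003313
Head at (679552, 5286807) = 166.04 + (-0.004839)·(10) + (-0.003313)·(415) = 164.62 m.
That is lower than the 167.10 m at P-3, so the point is downgradient.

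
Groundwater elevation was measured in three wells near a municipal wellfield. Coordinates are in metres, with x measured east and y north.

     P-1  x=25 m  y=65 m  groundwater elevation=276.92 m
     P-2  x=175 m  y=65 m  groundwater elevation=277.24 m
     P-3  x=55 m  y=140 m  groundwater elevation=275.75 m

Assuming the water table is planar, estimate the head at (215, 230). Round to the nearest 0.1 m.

With h = a·x + b·y + c and P-1 as origin, the differences give:
  150·a + 0·b = +0.32
  30·a + 75·b = -1.17
Eliminate b (×75 and ×0, subtract): 11250·a = 24.000 → a = ∂h/∂x = +0.002133
Back-substitute: b = ∂h/∂y = -0.01645.
h(215, 230) = 276.92 + (+0.002133)·(190) + (-0.01645)·(165) = 276.92 +0.405 -2.715 = 274.611 m.

274.6 m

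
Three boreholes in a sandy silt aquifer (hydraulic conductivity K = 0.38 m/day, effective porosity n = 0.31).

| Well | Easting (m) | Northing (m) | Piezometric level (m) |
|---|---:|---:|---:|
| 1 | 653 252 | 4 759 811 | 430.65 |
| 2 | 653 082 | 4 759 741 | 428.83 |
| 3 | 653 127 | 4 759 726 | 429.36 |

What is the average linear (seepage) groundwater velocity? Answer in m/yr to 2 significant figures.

5.1 m/yr

Three-point gradient (reference 1): Δ to 2 = (-170, -70, -1.82), Δ to 3 = (-125, -85, -1.29).
∂h/∂x = +0.01130, ∂h/∂y = -0.001439 (det = 5700).
|∇h| = √(0.01130² + -0.001439²) = 0.01139
Seepage velocity v = K·i/n = 0.38 × 0.01139 / 0.31 = 0.01396 m/day = 5.099 m/yr.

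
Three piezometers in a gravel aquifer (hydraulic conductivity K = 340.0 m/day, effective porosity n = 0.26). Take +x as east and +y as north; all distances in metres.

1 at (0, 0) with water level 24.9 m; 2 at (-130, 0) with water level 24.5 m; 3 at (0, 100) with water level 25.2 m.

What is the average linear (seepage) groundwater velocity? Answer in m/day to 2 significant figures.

∂h/∂x = (24.5 − 24.9) / (-130 − 0) = +0.003077
∂h/∂y = (25.2 − 24.9) / (100 − 0) = +0.003000
|∇h| = √(0.003077² + 0.003000²) = 0.004297
Seepage velocity v = K·i/n = 340.0 × 0.004297 / 0.26 = 5.619 m/day.

5.6 m/day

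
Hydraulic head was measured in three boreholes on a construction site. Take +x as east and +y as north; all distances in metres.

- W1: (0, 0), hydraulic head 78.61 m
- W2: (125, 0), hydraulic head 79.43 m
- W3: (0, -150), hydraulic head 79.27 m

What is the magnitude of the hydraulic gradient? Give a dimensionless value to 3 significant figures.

0.00790

∂h/∂x = (79.43 − 78.61) / (125 − 0) = +0.006560
∂h/∂y = (79.27 − 78.61) / (-150 − 0) = -0.004400
|∇h| = √(0.006560² + -0.004400²) = 0.007899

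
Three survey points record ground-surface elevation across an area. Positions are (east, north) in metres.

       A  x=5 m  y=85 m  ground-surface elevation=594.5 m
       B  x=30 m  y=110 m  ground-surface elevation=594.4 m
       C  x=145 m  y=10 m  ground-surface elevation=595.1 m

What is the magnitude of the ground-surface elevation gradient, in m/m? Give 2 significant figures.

0.0056 m/m

With z = a·x + b·y + c and A as origin, the differences give:
  25·a + 25·b = -0.1
  140·a + (-75)·b = +0.6
Eliminate b (×(-75) and ×25, subtract): -5375·a = -7.50 → a = ∂z/∂x = +0.001395
Back-substitute: b = ∂z/∂y = -0.005395.
|∇f| = √(0.001395² + -0.005395²) = 0.005572 m/m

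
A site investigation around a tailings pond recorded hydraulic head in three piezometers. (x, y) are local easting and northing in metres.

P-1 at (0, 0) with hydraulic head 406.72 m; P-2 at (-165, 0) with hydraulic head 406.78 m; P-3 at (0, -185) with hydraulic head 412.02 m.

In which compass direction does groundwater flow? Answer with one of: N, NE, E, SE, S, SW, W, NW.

N

∂h/∂x = (406.78 − 406.72) / (-165 − 0) = -0.0003636
∂h/∂y = (412.02 − 406.72) / (-185 − 0) = -0.02865
Flow = −∇h = (+0.0003636 east, +0.02865 north), which points north.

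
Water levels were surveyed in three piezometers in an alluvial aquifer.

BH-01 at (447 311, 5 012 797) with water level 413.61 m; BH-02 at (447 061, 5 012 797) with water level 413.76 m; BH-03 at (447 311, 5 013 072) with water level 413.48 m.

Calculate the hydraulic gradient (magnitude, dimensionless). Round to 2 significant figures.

∂h/∂x = (413.76 − 413.61) / (447061 − 447311) = -0.0006000
∂h/∂y = (413.48 − 413.61) / (5013072 − 5012797) = -0.0004727
|∇h| = √(-0.0006000² + -0.0004727²) = 0.0007638

0.00076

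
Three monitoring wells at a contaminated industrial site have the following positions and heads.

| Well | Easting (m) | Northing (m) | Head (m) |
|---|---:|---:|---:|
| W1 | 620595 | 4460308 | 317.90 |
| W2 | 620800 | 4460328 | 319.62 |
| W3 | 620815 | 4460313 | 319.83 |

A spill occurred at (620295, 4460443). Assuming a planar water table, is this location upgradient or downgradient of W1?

downgradient

With h = a·x + b·y + c and W1 as origin, the differences give:
  205·a + 20·b = +1.72
  220·a + 5·b = +1.93
Eliminate b (×5 and ×20, subtract): -3375·a = -30.000 → a = ∂h/∂x = +0.008889
Back-substitute: b = ∂h/∂y = -0.005111.
Head at (620295, 4460443) = 317.90 + (+0.008889)·(-300) + (-0.005111)·(135) = 314.54 m.
That is lower than the 317.90 m at W1, so the point is downgradient.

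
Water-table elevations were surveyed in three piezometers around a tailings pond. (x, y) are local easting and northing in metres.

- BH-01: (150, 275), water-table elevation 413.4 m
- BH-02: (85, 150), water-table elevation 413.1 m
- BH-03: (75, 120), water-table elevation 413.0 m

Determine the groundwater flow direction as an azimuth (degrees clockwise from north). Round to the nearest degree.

135°

Taking BH-01 as reference: BH-02−BH-01 = (-65, -125, -0.3); BH-03−BH-01 = (-75, -155, -0.4).
Determinant of the coordinate differences = (-65)·(-155) − (-75)·(-125) = 700.
∂h/∂x = [(-0.3)·(-155) − (-0.4)·(-125)] / 700 = -0.005000
∂h/∂y = [(-65)·(-0.4) − (-75)·(-0.3)] / 700 = +0.005000
Flow direction (−∇h) has components (+0.005000 E, -0.005000 N).
Azimuth = atan2(E, N) = atan2(+0.005000, -0.005000) = 135.0° ≈ 135°.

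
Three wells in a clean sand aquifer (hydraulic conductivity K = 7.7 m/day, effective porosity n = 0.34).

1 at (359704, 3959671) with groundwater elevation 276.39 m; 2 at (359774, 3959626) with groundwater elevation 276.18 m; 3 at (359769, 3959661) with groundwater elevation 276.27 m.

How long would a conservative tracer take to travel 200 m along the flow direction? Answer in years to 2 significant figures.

8.7 years

Three-point gradient (reference 1): Δ to 2 = (70, -45, -0.21), Δ to 3 = (65, -10, -0.12).
∂h/∂x = -0.001483, ∂h/∂y = +0.002360 (det = 2225).
|∇h| = √(-0.001483² + 0.002360²) = 0.002787
Seepage velocity v = K·i/n = 7.7 × 0.002787 / 0.34 = 0.06312 m/day.
t = 200 / 0.06312 = 3169 days = 8.68 years.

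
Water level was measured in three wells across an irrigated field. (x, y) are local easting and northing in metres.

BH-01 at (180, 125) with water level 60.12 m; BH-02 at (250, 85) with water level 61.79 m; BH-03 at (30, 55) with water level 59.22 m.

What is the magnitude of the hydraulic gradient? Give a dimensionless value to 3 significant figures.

0.0222

Three-point gradient (reference BH-01): Δ to BH-02 = (70, -40, +1.67), Δ to BH-03 = (-150, -70, -0.90).
∂h/∂x = +0.01403, ∂h/∂y = -0.01720 (det = -10900).
|∇h| = √(0.01403² + -0.01720²) = 0.0222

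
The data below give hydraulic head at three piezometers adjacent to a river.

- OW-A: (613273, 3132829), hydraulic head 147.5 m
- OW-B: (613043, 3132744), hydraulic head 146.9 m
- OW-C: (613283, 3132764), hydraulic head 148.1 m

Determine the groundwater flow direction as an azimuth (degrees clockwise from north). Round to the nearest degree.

326°

Taking OW-A as reference: OW-B−OW-A = (-230, -85, -0.6); OW-C−OW-A = (10, -65, +0.6).
Determinant of the coordinate differences = (-230)·(-65) − 10·(-85) = 15800.
∂h/∂x = [(-0.6)·(-65) − (+0.6)·(-85)] / 15800 = +0.005696
∂h/∂y = [(-230)·(+0.6) − 10·(-0.6)] / 15800 = -0.008354
Flow direction (−∇h) has components (-0.005696 E, +0.008354 N).
Azimuth = atan2(E, N) = atan2(-0.005696, +0.008354) = 325.7° ≈ 326°.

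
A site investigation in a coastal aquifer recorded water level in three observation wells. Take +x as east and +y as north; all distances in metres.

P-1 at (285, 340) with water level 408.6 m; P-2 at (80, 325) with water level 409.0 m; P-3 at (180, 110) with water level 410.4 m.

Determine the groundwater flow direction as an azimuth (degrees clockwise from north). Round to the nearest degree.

011°

Taking P-1 as reference: P-2−P-1 = (-205, -15, +0.4); P-3−P-1 = (-105, -230, +1.8).
Determinant of the coordinate differences = (-205)·(-230) − (-105)·(-15) = 45575.
∂h/∂x = [(+0.4)·(-230) − (+1.8)·(-15)] / 45575 = -0.001426
∂h/∂y = [(-205)·(+1.8) − (-105)·(+0.4)] / 45575 = -0.007175
Flow direction (−∇h) has components (+0.001426 E, +0.007175 N).
Azimuth = atan2(E, N) = atan2(+0.001426, +0.007175) = 11.2° ≈ 011°.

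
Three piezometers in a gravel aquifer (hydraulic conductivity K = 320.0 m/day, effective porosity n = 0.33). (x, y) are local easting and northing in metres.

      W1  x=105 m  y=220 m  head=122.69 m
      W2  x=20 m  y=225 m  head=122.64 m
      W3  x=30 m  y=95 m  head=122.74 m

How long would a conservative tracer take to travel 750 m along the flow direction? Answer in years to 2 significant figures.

Differences from W1: to W2 (Δx, Δy, Δh) = (-85, 5, -0.05); to W3 = (-75, -125, +0.05).
Solve a·Δx + b·Δy = Δh: det = (-85)·(-125) − (-75)·5 = 11000.
∂h/∂x = [(-0.05)·(-125) − (+0.05)·5] / 11000 = +0.0005455
∂h/∂y = [(-85)·(+0.05) − (-75)·(-0.05)] / 11000 = -0.0007273
|∇h| = √(0.0005455² + -0.0007273²) = 0.0009091
Seepage velocity v = K·i/n = 320.0 × 0.0009091 / 0.33 = 0.8816 m/day.
t = 750 / 0.8816 = 850.7 days = 2.33 years.

2.3 years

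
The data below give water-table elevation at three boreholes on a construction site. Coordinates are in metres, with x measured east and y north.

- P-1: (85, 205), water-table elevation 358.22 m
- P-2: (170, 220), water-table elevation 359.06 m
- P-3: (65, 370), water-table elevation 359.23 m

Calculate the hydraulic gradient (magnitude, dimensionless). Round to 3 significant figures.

Taking P-1 as reference: P-2−P-1 = (85, 15, +0.84); P-3−P-1 = (-20, 165, +1.01).
Solve a·Δx + b·Δy = Δh: det = 85·165 − (-20)·15 = 14325.
∂h/∂x = [(+0.84)·165 − (+1.01)·15] / 14325 = +0.008618
∂h/∂y = [85·(+1.01) − (-20)·(+0.84)] / 14325 = +0.007166
|∇h| = √(0.008618² + 0.007166²) = 0.01121

0.0112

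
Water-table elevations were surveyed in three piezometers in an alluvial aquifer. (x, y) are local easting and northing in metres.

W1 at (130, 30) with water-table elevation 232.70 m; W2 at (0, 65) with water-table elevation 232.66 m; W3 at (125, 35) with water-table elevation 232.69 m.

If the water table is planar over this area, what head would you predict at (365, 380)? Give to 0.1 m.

231.8 m

Taking W1 as reference: W2−W1 = (-130, 35, -0.04); W3−W1 = (-5, 5, -0.01).
Solve a·Δx + b·Δy = Δh: det = (-130)·5 − (-5)·35 = -475.
∂h/∂x = [(-0.04)·5 − (-0.01)·35] / -475 = -0.0003158
∂h/∂y = [(-130)·(-0.01) − (-5)·(-0.04)] / -475 = -0.002316
h(365, 380) = 232.70 + (-0.0003158)·(235) + (-0.002316)·(350) = 232.70 -0.074 -0.811 = 231.815 m.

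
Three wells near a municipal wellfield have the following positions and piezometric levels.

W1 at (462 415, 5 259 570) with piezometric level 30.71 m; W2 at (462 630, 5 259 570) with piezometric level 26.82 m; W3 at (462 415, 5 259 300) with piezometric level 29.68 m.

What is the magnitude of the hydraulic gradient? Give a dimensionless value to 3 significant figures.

0.0185

∂h/∂x = (26.82 − 30.71) / (462630 − 462415) = -0.01809
∂h/∂y = (29.68 − 30.71) / (5259300 − 5259570) = +0.003815
|∇h| = √(-0.01809² + 0.003815²) = 0.01849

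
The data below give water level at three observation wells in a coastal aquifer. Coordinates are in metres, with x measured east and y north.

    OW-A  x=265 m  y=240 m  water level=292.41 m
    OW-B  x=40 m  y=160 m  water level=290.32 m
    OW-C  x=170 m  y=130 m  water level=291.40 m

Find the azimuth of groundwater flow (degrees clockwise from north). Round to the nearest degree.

With h = a·x + b·y + c and OW-A as origin, the differences give:
  (-225)·a + (-80)·b = -2.09
  (-95)·a + (-110)·b = -1.01
Eliminate b (×(-110) and ×(-80), subtract): 17150·a = 149.100 → a = ∂h/∂x = +0.008694
Back-substitute: b = ∂h/∂y = +0.001673.
Flow direction (−∇h) has components (-0.008694 E, -0.001673 N).
Azimuth = atan2(E, N) = atan2(-0.008694, -0.001673) = 259.1° ≈ 259°.

259°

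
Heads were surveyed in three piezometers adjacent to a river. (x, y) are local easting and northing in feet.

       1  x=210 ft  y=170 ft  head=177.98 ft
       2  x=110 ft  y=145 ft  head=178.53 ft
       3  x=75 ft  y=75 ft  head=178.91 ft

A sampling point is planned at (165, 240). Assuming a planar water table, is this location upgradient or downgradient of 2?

With h = a·x + b·y + c and 1 as origin, the differences give:
  (-100)·a + (-25)·b = +0.55
  (-135)·a + (-95)·b = +0.93
Eliminate b (×(-95) and ×(-25), subtract): 6125·a = -29.000 → a = ∂h/∂x = -0.004735
Back-substitute: b = ∂h/∂y = -0.003061.
Head at (165, 240) = 177.98 + (-0.004735)·(-45) + (-0.003061)·(70) = 177.98 ft.
That is lower than the 178.53 ft at 2, so the point is downgradient.

downgradient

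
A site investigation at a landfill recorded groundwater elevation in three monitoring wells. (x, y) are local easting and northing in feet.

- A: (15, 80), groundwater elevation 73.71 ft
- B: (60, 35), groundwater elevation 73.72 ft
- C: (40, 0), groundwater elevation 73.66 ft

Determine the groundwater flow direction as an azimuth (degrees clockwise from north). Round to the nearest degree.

Differences from A: to B (Δx, Δy, Δh) = (45, -45, +0.01); to C = (25, -80, -0.05).
Solve a·Δx + b·Δy = Δh: det = 45·(-80) − 25·(-45) = -2475.
∂h/∂x = [(+0.01)·(-80) − (-0.05)·(-45)] / -2475 = +0.001232
∂h/∂y = [45·(-0.05) − 25·(+0.01)] / -2475 = +0.001010
Flow direction (−∇h) has components (-0.001232 E, -0.001010 N).
Azimuth = atan2(E, N) = atan2(-0.001232, -0.001010) = 230.7° ≈ 231°.

231°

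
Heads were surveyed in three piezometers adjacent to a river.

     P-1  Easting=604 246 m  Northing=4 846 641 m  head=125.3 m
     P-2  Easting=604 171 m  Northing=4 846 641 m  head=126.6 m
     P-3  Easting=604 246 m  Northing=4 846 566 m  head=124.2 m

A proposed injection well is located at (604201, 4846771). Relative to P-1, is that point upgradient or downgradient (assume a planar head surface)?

∂h/∂x = (126.6 − 125.3) / (604171 − 604246) = -0.01733
∂h/∂y = (124.2 − 125.3) / (4846566 − 4846641) = +0.01467
Head at (604201, 4846771) = 125.3 + (-0.01733)·(-45) + (+0.01467)·(130) = 127.99 m.
That is higher than the 125.3 m at P-1, so the point is upgradient.

upgradient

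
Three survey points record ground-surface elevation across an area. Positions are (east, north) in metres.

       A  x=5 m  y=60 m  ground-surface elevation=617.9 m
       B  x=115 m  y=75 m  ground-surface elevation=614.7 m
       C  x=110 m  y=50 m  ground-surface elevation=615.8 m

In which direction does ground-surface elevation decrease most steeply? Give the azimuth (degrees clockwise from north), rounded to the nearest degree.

031°

With z = a·x + b·y + c and A as origin, the differences give:
  110·a + 15·b = -3.2
  105·a + (-10)·b = -2.1
Eliminate b (×(-10) and ×15, subtract): -2675·a = 63.50 → a = ∂z/∂x = -0.02374
Back-substitute: b = ∂z/∂y = -0.03925.
Steepest decrease is along −∇f: components (+0.02374 E, +0.03925 N).
Azimuth = atan2(+0.02374, +0.03925) = 31.2° ≈ 031°.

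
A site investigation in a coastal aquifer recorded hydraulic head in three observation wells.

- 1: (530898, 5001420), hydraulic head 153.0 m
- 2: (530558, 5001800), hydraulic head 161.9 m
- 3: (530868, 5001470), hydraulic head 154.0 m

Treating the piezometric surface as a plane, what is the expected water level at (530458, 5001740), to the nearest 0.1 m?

162.3 m

Three-point gradient (reference 1): Δ to 2 = (-340, 380, +8.9), Δ to 3 = (-30, 50, +1.0).
∂h/∂x = -0.01161, ∂h/∂y = +0.01304 (det = -5600).
h(530458, 5001740) = 153.0 + (-0.01161)·(-440) + (+0.01304)·(320) = 153.0 +5.107 +4.171 = 162.279 m.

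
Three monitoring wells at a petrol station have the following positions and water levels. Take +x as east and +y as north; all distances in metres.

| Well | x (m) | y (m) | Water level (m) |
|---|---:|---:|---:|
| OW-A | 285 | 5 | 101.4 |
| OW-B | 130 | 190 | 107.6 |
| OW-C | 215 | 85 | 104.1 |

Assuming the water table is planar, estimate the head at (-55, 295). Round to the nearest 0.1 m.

Three-point gradient (reference OW-A): Δ to OW-B = (-155, 185, +6.2), Δ to OW-C = (-70, 80, +2.7).
∂h/∂x = -0.006364, ∂h/∂y = +0.02818 (det = 550).
h(-55, 295) = 101.4 + (-0.006364)·(-340) + (+0.02818)·(290) = 101.4 +2.164 +8.173 = 111.736 m.

111.7 m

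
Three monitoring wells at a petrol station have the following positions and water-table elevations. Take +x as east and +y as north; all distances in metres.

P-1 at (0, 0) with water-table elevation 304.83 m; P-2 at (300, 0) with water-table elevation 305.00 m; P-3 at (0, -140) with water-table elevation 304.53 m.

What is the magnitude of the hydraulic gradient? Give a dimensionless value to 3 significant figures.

0.00222

∂h/∂x = (305.00 − 304.83) / (300 − 0) = +0.0005667
∂h/∂y = (304.53 − 304.83) / (-140 − 0) = +0.002143
|∇h| = √(0.0005667² + 0.002143²) = 0.002217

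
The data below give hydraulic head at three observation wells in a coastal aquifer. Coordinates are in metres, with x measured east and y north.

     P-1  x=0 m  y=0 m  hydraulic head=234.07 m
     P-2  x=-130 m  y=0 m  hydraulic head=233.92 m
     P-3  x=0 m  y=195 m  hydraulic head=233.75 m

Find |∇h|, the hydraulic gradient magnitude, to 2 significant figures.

0.0020

∂h/∂x = (233.92 − 234.07) / (-130 − 0) = +0.001154
∂h/∂y = (233.75 − 234.07) / (195 − 0) = -0.001641
|∇h| = √(0.001154² + -0.001641²) = 0.002006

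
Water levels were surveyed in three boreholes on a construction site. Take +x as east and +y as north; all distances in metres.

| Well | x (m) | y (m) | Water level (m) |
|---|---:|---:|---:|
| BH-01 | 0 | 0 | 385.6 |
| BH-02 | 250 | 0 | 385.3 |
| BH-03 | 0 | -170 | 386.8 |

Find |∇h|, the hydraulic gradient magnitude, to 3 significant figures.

∂h/∂x = (385.3 − 385.6) / (250 − 0) = -0.001200
∂h/∂y = (386.8 − 385.6) / (-170 − 0) = -0.007059
|∇h| = √(-0.001200² + -0.007059²) = 0.00716

0.00716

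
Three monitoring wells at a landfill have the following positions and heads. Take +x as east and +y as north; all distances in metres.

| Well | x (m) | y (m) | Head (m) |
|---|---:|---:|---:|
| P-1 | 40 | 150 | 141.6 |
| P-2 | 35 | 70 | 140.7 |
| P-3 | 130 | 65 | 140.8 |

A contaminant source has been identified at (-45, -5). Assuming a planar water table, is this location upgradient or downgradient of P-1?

With h = a·x + b·y + c and P-1 as origin, the differences give:
  (-5)·a + (-80)·b = -0.9
  90·a + (-85)·b = -0.8
Eliminate b (×(-85) and ×(-80), subtract): 7625·a = 12.50 → a = ∂h/∂x = +0.001639
Back-substitute: b = ∂h/∂y = +0.01115.
Head at (-45, -5) = 141.6 + (+0.001639)·(-85) + (+0.01115)·(-155) = 139.73 m.
That is lower than the 141.6 m at P-1, so the point is downgradient.

downgradient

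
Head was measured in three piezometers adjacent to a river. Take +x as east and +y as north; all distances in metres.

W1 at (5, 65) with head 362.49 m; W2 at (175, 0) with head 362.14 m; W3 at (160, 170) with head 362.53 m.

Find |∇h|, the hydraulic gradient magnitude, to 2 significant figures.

With h = a·x + b·y + c and W1 as origin, the differences give:
  170·a + (-65)·b = -0.35
  155·a + 105·b = +0.04
Eliminate b (×105 and ×(-65), subtract): 27925·a = -34.150 → a = ∂h/∂x = -0.001223
Back-substitute: b = ∂h/∂y = +0.002186.
|∇h| = √(-0.001223² + 0.002186²) = 0.002505

0.0025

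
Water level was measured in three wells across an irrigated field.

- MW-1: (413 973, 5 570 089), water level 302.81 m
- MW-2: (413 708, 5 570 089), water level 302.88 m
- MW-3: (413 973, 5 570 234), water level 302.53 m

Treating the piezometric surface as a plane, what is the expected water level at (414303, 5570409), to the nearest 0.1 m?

302.1 m

∂h/∂x = (302.88 − 302.81) / (413708 − 413973) = -0.0002642
∂h/∂y = (302.53 − 302.81) / (5570234 − 5570089) = -0.001931
h(414303, 5570409) = 302.81 + (-0.0002642)·(330) + (-0.001931)·(320) = 302.81 -0.087 -0.618 = 302.105 m.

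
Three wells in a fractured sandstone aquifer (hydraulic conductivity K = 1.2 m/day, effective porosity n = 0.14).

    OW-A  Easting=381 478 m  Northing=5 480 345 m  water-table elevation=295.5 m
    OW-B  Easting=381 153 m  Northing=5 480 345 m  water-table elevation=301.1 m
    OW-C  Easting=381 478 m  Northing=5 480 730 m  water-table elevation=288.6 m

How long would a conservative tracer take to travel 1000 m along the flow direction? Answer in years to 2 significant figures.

13 years

∂h/∂x = (301.1 − 295.5) / (381153 − 381478) = -0.01723
∂h/∂y = (288.6 − 295.5) / (5480730 − 5480345) = -0.01792
|∇h| = √(-0.01723² + -0.01792²) = 0.02486
Seepage velocity v = K·i/n = 1.2 × 0.02486 / 0.14 = 0.2131 m/day.
t = 1000 / 0.2131 = 4693 days = 12.8 years.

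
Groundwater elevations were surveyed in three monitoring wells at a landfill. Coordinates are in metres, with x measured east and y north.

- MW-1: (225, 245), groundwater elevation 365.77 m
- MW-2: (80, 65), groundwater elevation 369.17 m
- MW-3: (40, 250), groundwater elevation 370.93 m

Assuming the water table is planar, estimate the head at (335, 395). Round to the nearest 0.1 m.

363.2 m

With h = a·x + b·y + c and MW-1 as origin, the differences give:
  (-145)·a + (-180)·b = +3.40
  (-185)·a + 5·b = +5.16
Eliminate b (×5 and ×(-180), subtract): -34025·a = 945.800 → a = ∂h/∂x = -0.02780
Back-substitute: b = ∂h/∂y = +0.003503.
h(335, 395) = 365.77 + (-0.02780)·(110) + (+0.003503)·(150) = 365.77 -3.058 +0.525 = 363.238 m.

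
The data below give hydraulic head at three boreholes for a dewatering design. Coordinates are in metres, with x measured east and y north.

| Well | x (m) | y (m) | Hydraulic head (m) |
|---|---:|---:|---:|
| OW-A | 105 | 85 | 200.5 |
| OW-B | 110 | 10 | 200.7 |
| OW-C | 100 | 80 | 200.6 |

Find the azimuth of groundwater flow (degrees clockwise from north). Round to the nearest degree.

Three-point gradient (reference OW-A): Δ to OW-B = (5, -75, +0.2), Δ to OW-C = (-5, -5, +0.1).
∂h/∂x = -0.01625, ∂h/∂y = -0.003750 (det = -400).
Flow direction (−∇h) has components (+0.01625 E, +0.003750 N).
Azimuth = atan2(E, N) = atan2(+0.01625, +0.003750) = 77.0° ≈ 077°.

077°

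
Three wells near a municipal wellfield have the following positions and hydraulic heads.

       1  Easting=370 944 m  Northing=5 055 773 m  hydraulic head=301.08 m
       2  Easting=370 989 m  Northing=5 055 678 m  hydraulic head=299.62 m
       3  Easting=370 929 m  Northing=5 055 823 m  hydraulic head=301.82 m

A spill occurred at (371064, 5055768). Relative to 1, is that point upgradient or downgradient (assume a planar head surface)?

downgradient

Taking 1 as reference: 2−1 = (45, -95, -1.46); 3−1 = (-15, 50, +0.74).
Determinant of the coordinate differences = 45·50 − (-15)·(-95) = 825.
∂h/∂x = [(-1.46)·50 − (+0.74)·(-95)] / 825 = -0.003273
∂h/∂y = [45·(+0.74) − (-15)·(-1.46)] / 825 = +0.01382
Head at (371064, 5055768) = 301.08 + (-0.003273)·(120) + (+0.01382)·(-5) = 300.62 m.
That is lower than the 301.08 m at 1, so the point is downgradient.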